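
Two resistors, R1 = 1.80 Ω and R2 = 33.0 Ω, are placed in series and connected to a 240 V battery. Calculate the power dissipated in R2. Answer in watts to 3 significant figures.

Series elements share the same current, so find I first, then use P = I²R.
R_total = 1.80 + 33.0 = 34.80 Ω
I = V / R_total = 240 / 34.80 = 6.897 A
P_R2 = I² × R2 = (6.897)² × 33.0 = 1570 W

1570 W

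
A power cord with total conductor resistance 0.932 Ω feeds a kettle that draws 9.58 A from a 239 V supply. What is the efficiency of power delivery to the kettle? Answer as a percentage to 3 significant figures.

The power cord carries the full 9.58 A.
P_line = I² R_line = (9.580)² × 0.932 = 85.54 W
P_source = V I = 239 × 9.580 = 2290 W; P_load = 2204 W
η = P_load / P_source = 2204 / 2290 = 0.9626

96.3 %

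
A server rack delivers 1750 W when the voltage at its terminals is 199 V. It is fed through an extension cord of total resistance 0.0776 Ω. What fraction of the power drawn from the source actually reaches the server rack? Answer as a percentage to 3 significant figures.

I = P / V = 1750 / 199 = 8.794 A through the extension cord.
P_line = I² R_line = (8.794)² × 0.0776 = 6.001 W
P_source = P_load + P_line = 1750 + 6.001 = 1756 W
η = P_load / P_source = 1750 / 1756 = 0.9966

99.7 %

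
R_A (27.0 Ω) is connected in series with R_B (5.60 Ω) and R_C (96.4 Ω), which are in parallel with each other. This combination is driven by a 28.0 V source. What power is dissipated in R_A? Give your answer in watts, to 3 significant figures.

20.3 W

Collapse R_B‖R_C to a single equivalent, reducing the network to two series elements.
R_p = (5.60×96.4)/(5.60+96.4) = 5.293 Ω
R_total = 27.0 + 5.293 = 32.29 Ω
I = V / R_total = 28.0 / 32.29 = 0.8671 A
R_A carries the full series current, so P = I²R.
P_R_A = (0.8671)² × 27.0 = 20.30 W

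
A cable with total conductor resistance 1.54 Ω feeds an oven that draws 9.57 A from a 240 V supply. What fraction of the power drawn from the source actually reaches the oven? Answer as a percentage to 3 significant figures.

The cable carries the full 9.57 A.
P_line = I² R_line = (9.570)² × 1.54 = 141.0 W
P_source = V I = 240 × 9.570 = 2297 W; P_load = 2156 W
η = P_load / P_source = 2156 / 2297 = 0.9386

93.9 %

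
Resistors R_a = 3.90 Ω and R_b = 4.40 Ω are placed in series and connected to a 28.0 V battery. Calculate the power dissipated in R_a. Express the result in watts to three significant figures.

Since the resistors are in series they all carry the loop current I = V/R_total; the power in any one is I²R.
R_total = 3.90 + 4.40 = 8.300 Ω
I = V / R_total = 28.0 / 8.300 = 3.373 A
P_R_a = I² × R_a = (3.373)² × 3.90 = 44.38 W

44.4 W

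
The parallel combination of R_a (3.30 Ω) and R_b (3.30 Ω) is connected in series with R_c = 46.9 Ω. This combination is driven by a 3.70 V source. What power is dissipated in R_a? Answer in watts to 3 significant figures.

First find R_p for the parallel pair, then treat R_p + R_c as a series loop.
R_p = (3.30×3.30)/(3.30+3.30) = 1.650 Ω
R_total = R_p + 46.9 = 1.650 + 46.9 = 48.55 Ω
I = V / R_total = 3.70 / 48.55 = 0.07621 A
Voltage across the parallel pair: V_p = I × R_p = 0.07621 × 1.650 = 0.1257 V
R_a sits across V_p; its power is V_p²/R.
P_R_a = (0.1257)² / 3.30 = 0.004792 W

0.00479 W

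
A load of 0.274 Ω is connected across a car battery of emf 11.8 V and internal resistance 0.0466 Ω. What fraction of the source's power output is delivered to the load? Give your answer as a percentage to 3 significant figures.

η = P_load/(P_load+P_int) = I²R/(I²R+I²r) = R/(R+r) — the I² cancels for series elements.
η = R / (R + r) = 0.274 / (0.274 + 0.0466) = 0.8546

85.5 %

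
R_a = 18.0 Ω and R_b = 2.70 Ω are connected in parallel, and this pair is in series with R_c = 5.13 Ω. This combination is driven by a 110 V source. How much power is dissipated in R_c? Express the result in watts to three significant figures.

1110 W

First find R_p for the parallel pair, then treat R_p + R_c as a series loop.
R_p = (18.0×2.70)/(18.0+2.70) = 2.348 Ω
R_total = R_p + 5.13 = 2.348 + 5.13 = 7.478 Ω
I = V / R_total = 110 / 7.478 = 14.71 A
All the supply current flows through R_c; use P = I²R_c.
P_R_c = (14.71)² × 5.13 = 1110 W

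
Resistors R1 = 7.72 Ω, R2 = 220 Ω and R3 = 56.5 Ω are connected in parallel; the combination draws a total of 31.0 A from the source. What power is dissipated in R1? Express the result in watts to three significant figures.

Parallel branches share V, not I — compute V via R_eq, then use V²/R for the target branch.
1/R_eq = 1/7.72 + 1/220 + 1/56.5 ⇒ R_eq = 6.589 Ω
V = I_total × R_eq = 31.00 × 6.589 = 204.2 V
P_R1 = V² / R1 = (204.2)² / 7.72 = 5404 W

5400 W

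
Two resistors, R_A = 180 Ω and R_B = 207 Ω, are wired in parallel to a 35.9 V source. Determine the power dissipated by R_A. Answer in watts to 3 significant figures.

7.16 W

R_A sits directly across the source, so P = V²/R with V = 35.9 V.
P_R_A = V² / R_A = (35.9)² / 180 Ω = 7.160 W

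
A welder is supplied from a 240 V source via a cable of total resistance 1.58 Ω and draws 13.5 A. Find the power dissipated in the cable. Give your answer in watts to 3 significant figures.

Line loss is just I²R for the cable — we know both I and R_line directly.
The cable carries the full 13.5 A.
P_line = I² R_line = (13.50)² × 1.58 = 288.0 W

288 W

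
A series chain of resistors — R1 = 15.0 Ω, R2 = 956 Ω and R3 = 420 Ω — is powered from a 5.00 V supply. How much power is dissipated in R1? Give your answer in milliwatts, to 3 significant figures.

Since the resistors are in series they all carry the loop current I = V/R_total; the power in any one is I²R.
R_total = 15.0 + 956 + 420 = 1391 Ω
I = V / R_total = 5.00 / 1391 = 0.003595 A
P_R1 = I² × R1 = (0.003595)² × 15.0 = 0.0001938 W

0.194 mW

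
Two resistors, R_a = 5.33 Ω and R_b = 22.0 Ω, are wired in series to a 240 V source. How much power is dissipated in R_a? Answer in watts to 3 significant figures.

411 W

The current is common to all series resistors; compute it, then apply P = I²R for the target.
R_total = 5.33 + 22.0 = 27.33 Ω
I = V / R_total = 240 / 27.33 = 8.782 A
P_R_a = I² × R_a = (8.782)² × 5.33 = 411.0 W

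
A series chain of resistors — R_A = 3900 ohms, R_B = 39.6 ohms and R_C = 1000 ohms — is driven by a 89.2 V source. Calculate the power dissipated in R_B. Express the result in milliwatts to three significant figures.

12.9 mW

Every series element carries the same I. Get I from the total resistance, then P = I² × R_B.
R_total = 3900 + 39.6 + 1000 = 4940 Ω
I = V / R_total = 89.2 / 4940 = 0.01806 A
P_R_B = I² × R_B = (0.01806)² × 39.6 = 0.01291 W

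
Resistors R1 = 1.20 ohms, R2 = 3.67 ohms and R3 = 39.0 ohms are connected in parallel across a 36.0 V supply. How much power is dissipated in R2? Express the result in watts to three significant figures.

353 W

Each parallel branch sees the full supply voltage, so P = V²/R applies directly to the target branch.
P_R2 = V² / R2 = (36.0)² / 3.67 Ω = 353.1 W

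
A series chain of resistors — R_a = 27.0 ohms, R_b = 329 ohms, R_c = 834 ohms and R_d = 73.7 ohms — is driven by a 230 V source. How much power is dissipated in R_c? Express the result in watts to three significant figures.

27.6 W

Since the resistors are in series they all carry the loop current I = V/R_total; the power in any one is I²R.
R_total = 27.0 + 329 + 834 + 73.7 = 1264 Ω
I = V / R_total = 230 / 1264 = 0.1820 A
P_R_c = I² × R_c = (0.1820)² × 834 = 27.63 W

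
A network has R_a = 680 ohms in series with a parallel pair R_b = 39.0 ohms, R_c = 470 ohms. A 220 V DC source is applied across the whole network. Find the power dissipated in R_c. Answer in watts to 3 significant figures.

Replace R_b and R_c with their parallel equivalent so the circuit becomes R_a in series with R_p.
R_p = (39.0×470)/(39.0+470) = 36.01 Ω
R_total = 680 + 36.01 = 716.0 Ω
I = V / R_total = 220 / 716.0 = 0.3073 A
Voltage across the parallel pair: V_p = I × R_p = 0.3073 × 36.01 = 11.06 V
With V_p across R_c, its power is V_p²/R_c.
P_R_c = (11.06)² / 470 = 0.2605 W

0.260 W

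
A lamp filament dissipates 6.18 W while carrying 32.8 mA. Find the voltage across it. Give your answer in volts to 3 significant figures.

From P = V I = I²R = V²/R, with the two given quantities we get V = P / I.
V = 6.18 / 0.03280 = 188.4 V

188 V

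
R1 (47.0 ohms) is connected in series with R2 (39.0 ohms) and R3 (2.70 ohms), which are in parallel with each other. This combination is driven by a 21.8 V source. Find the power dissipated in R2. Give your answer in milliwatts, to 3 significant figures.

Collapse R2‖R3 to a single equivalent, reducing the network to two series elements.
R_p = (39.0×2.70)/(39.0+2.70) = 2.525 Ω
R_total = 47.0 + 2.525 = 49.53 Ω
I = V / R_total = 21.8 / 49.53 = 0.4402 A
Voltage across the parallel pair: V_p = I × R_p = 0.4402 × 2.525 = 1.112 V
With V_p across R2, its power is V_p²/R2.
P_R2 = (1.112)² / 39.0 = 0.03168 W

31.7 mW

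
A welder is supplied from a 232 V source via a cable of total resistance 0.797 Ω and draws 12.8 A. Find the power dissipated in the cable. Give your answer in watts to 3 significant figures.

131 W

The cable is a series resistance carrying the load current; its dissipation is I²R_line.
The cable carries the full 12.8 A.
P_line = I² R_line = (12.80)² × 0.797 = 130.6 W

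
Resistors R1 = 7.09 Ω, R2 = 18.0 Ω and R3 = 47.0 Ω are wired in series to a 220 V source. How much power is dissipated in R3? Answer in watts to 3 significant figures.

438 W

Series elements share the same current, so find I first, then use P = I²R.
R_total = 7.09 + 18.0 + 47.0 = 72.09 Ω
I = V / R_total = 220 / 72.09 = 3.052 A
P_R3 = I² × R3 = (3.052)² × 47.0 = 437.7 W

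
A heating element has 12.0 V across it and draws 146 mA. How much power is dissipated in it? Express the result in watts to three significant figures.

Both the voltage across and the current through the element are known, so P = V I applies directly.
P = 12.0 V × 0.1460 A = 1.752 W

1.75 W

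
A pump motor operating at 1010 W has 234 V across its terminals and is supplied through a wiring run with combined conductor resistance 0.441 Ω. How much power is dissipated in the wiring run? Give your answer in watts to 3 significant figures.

Line loss is just I²R for the cable — we know both I and R_line directly.
I = P / V = 1010 / 234 = 4.316 A through the wiring run.
P_line = I² R_line = (4.316)² × 0.441 = 8.216 W

8.22 W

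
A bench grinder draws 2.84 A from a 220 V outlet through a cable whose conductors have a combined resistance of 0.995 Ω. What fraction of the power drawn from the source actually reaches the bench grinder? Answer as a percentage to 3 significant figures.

The cable carries the full 2.84 A.
P_line = I² R_line = (2.840)² × 0.995 = 8.025 W
P_source = V I = 220 × 2.840 = 624.8 W; P_load = 616.8 W
η = P_load / P_source = 616.8 / 624.8 = 0.9872

98.7 %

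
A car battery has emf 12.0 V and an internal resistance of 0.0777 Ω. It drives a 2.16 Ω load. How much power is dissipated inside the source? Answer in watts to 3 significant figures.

Internal loss is I²r, with I set by the total series resistance r+R.
I = ε / (r + R) = 12.0 / (0.0777 + 2.16) = 5.363 A
P_int = I² r = (5.363)² × 0.0777 = 2.234 W

2.23 W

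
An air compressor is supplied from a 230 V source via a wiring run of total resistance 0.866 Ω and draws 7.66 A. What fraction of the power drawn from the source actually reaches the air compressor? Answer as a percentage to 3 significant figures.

97.1 %

The wiring run carries the full 7.66 A.
P_line = I² R_line = (7.660)² × 0.866 = 50.81 W
P_source = V I = 230 × 7.660 = 1762 W; P_load = 1711 W
η = P_load / P_source = 1711 / 1762 = 0.9712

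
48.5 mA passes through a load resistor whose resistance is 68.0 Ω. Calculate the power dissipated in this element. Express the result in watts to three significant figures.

0.160 W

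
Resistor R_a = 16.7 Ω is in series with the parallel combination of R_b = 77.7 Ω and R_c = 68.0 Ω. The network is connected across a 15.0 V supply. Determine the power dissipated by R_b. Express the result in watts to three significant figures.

First combine the parallel branches into one equivalent R_p, then R_a + R_p is a series pair.
R_p = (77.7×68.0)/(77.7+68.0) = 36.26 Ω
R_total = 16.7 + 36.26 = 52.96 Ω
I = V / R_total = 15.0 / 52.96 = 0.2832 A
Voltage across the parallel pair: V_p = I × R_p = 0.2832 × 36.26 = 10.27 V
R_b is across V_p, so use P = V²/R for that branch.
P_R_b = (10.27)² / 77.7 = 1.358 W

1.36 W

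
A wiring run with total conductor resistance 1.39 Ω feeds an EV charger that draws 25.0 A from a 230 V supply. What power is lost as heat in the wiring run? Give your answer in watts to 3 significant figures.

Line loss is just I²R for the cable — we know both I and R_line directly.
The wiring run carries the full 25.0 A.
P_line = I² R_line = (25.00)² × 1.39 = 868.7 W

869 W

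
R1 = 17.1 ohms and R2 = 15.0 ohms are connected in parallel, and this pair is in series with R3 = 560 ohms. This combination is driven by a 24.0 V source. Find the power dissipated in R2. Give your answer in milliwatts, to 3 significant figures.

7.60 mW

First find R_p for the parallel pair, then treat R_p + R3 as a series loop.
R_p = (17.1×15.0)/(17.1+15.0) = 7.991 Ω
R_total = R_p + 560 = 7.991 + 560 = 568.0 Ω
I = V / R_total = 24.0 / 568.0 = 0.04225 A
Voltage across the parallel pair: V_p = I × R_p = 0.04225 × 7.991 = 0.3376 V
R2 sits across V_p; its power is V_p²/R.
P_R2 = (0.3376)² / 15.0 = 0.007600 W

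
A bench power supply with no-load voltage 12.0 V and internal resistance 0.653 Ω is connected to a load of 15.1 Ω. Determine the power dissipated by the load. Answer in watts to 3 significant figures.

8.76 W

Find the circuit current first, then P = I²R for the load (series elements share I).
I = ε / (r + R) = 12.0 / (0.653 + 15.1) = 0.7618 A
P_load = I² R = (0.7618)² × 15.1 = 8.762 W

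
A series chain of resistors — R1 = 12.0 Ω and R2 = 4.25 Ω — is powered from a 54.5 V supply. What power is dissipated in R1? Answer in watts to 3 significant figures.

135 W

Since the resistors are in series they all carry the loop current I = V/R_total; the power in any one is I²R.
R_total = 12.0 + 4.25 = 16.25 Ω
I = V / R_total = 54.5 / 16.25 = 3.354 A
P_R1 = I² × R1 = (3.354)² × 12.0 = 135.0 W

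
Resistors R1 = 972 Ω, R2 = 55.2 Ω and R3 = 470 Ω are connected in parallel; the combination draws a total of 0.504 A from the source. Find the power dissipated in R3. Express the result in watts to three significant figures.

1.19 W

Parallel branches share V, not I — compute V via R_eq, then use V²/R for the target branch.
1/R_eq = 1/972 + 1/55.2 + 1/470 ⇒ R_eq = 47.01 Ω
V = I_total × R_eq = 0.5040 × 47.01 = 23.69 V
P_R3 = V² / R3 = (23.69)² / 470 = 1.194 W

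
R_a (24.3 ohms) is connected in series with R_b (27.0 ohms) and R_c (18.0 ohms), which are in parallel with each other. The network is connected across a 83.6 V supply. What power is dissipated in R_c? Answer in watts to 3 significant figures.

36.8 W

Reduce the parallel pair to R_p first; the network is then a simple series string.
R_p = (27.0×18.0)/(27.0+18.0) = 10.80 Ω
R_total = 24.3 + 10.80 = 35.10 Ω
I = V / R_total = 83.6 / 35.10 = 2.382 A
Voltage across the parallel pair: V_p = I × R_p = 2.382 × 10.80 = 25.72 V
R_c is across V_p, so use P = V²/R for that branch.
P_R_c = (25.72)² / 18.0 = 36.76 W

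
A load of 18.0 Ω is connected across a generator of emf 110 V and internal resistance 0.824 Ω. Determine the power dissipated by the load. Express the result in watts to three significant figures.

Load and internal resistance form a series loop — compute the loop current, then the load power via I²R.
I = ε / (r + R) = 110 / (0.824 + 18.0) = 5.844 A
P_load = I² R = (5.844)² × 18.0 = 614.7 W

615 W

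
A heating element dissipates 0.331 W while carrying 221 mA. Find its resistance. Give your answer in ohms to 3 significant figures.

6.78 Ω

From P = V I = I²R = V²/R, with the two given quantities we get R = P / I².
R = 0.331 / (0.2210)² = 6.777 Ω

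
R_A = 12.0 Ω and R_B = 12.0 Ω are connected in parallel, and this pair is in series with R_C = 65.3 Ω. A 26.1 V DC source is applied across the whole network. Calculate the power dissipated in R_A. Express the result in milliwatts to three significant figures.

Collapse the R_A‖R_B pair into one equivalent R_p; then R_p and R_C form a series string.
R_p = (12.0×12.0)/(12.0+12.0) = 6.000 Ω
R_total = R_p + 65.3 = 6.000 + 65.3 = 71.30 Ω
I = V / R_total = 26.1 / 71.30 = 0.3661 A
Voltage across the parallel pair: V_p = I × R_p = 0.3661 × 6.000 = 2.196 V
Use P = V²/R for R_A with V = V_p.
P_R_A = (2.196)² / 12.0 = 0.4020 W

402 mW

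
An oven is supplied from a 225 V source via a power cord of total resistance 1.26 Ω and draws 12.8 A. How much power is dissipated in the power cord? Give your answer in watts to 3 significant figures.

The power cord and load are in series, so the same current flows in both; the loss is I²R_line.
The power cord carries the full 12.8 A.
P_line = I² R_line = (12.80)² × 1.26 = 206.4 W

206 W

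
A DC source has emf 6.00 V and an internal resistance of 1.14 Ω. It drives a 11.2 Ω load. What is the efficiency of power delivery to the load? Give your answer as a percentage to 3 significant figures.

90.8 %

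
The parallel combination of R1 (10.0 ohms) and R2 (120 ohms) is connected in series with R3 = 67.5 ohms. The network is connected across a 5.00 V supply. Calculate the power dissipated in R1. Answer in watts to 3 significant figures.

0.0362 W

Combine R1 and R2 into their parallel equivalent first, reducing the network to two series resistors.
R_p = (10.0×120)/(10.0+120) = 9.231 Ω
R_total = R_p + 67.5 = 9.231 + 67.5 = 76.73 Ω
I = V / R_total = 5.00 / 76.73 = 0.06516 A
Voltage across the parallel pair: V_p = I × R_p = 0.06516 × 9.231 = 0.6015 V
Use P = V²/R for R1 with V = V_p.
P_R1 = (0.6015)² / 10.0 = 0.03618 W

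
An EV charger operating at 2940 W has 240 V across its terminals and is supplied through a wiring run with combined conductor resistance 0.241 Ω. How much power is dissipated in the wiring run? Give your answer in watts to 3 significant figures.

The wiring run and load are in series, so the same current flows in both; the loss is I²R_line.
I = P / V = 2940 / 240 = 12.25 A through the wiring run.
P_line = I² R_line = (12.25)² × 0.241 = 36.17 W

36.2 W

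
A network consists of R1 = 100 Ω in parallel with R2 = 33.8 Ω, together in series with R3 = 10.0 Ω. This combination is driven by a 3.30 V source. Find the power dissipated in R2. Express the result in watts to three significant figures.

Collapse the R1‖R2 pair into one equivalent R_p; then R_p and R3 form a series string.
R_p = (100×33.8)/(100+33.8) = 25.26 Ω
R_total = R_p + 10.0 = 25.26 + 10.0 = 35.26 Ω
I = V / R_total = 3.30 / 35.26 = 0.09359 A
Voltage across the parallel pair: V_p = I × R_p = 0.09359 × 25.26 = 2.364 V
Use P = V²/R for R2 with V = V_p.
P_R2 = (2.364)² / 33.8 = 0.1654 W

0.165 W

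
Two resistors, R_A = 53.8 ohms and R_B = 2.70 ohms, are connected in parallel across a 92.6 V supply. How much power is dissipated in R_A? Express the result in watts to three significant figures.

159 W

The supply voltage appears across each parallel branch — just use P = V²/R_A.
P_R_A = V² / R_A = (92.6)² / 53.8 Ω = 159.4 W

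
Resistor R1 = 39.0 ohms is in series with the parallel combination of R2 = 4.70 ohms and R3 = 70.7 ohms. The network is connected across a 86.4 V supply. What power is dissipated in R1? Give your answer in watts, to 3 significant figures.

Replace R2 and R3 with their parallel equivalent so the circuit becomes R1 in series with R_p.
R_p = (4.70×70.7)/(4.70+70.7) = 4.407 Ω
R_total = 39.0 + 4.407 = 43.41 Ω
I = V / R_total = 86.4 / 43.41 = 1.990 A
R1 carries the full series current, so P = I²R.
P_R1 = (1.990)² × 39.0 = 154.5 W

155 W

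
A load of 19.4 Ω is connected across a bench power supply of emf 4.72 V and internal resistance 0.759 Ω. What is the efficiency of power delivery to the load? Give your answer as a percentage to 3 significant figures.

Efficiency is P_load / P_total. With a series r and R sharing the same I, P = I²R for each, so η = R/(R+r).
η = R / (R + r) = 19.4 / (19.4 + 0.759) = 0.9623

96.2 %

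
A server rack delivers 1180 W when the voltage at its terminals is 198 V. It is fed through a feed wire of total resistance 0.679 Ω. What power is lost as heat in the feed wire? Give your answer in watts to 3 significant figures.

24.1 W

The feed wire is a series resistance carrying the load current; its dissipation is I²R_line.
I = P / V = 1180 / 198 = 5.960 A through the feed wire.
P_line = I² R_line = (5.960)² × 0.679 = 24.12 W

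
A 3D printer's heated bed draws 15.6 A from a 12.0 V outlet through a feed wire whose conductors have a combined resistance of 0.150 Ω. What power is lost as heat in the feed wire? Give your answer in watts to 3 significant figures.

36.5 W

The feed wire is a series resistance carrying the load current; its dissipation is I²R_line.
The feed wire carries the full 15.6 A.
P_line = I² R_line = (15.60)² × 0.150 = 36.50 W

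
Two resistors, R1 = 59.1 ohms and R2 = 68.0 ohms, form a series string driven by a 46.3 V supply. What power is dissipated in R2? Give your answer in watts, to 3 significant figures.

Since the resistors are in series they all carry the loop current I = V/R_total; the power in any one is I²R.
R_total = 59.1 + 68.0 = 127.1 Ω
I = V / R_total = 46.3 / 127.1 = 0.3643 A
P_R2 = I² × R2 = (0.3643)² × 68.0 = 9.024 W

9.02 W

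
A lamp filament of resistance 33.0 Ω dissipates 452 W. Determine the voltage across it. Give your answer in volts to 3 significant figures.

122 V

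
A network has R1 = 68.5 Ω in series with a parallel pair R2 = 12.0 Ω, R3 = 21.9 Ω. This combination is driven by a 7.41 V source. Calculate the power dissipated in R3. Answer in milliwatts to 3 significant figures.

25.9 mW

First combine the parallel branches into one equivalent R_p, then R1 + R_p is a series pair.
R_p = (12.0×21.9)/(12.0+21.9) = 7.752 Ω
R_total = 68.5 + 7.752 = 76.25 Ω
I = V / R_total = 7.41 / 76.25 = 0.09718 A
Voltage across the parallel pair: V_p = I × R_p = 0.09718 × 7.752 = 0.7533 V
With V_p across R3, its power is V_p²/R3.
P_R3 = (0.7533)² / 21.9 = 0.02591 W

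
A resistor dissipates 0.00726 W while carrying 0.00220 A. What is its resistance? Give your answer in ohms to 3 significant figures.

1500 Ω

Rearranging the power relation for the two known quantities gives R = P / I².
R = 0.00726 / (0.002200)² = 1500 Ω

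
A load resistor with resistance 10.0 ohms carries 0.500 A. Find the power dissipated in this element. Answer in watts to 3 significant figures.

2.50 W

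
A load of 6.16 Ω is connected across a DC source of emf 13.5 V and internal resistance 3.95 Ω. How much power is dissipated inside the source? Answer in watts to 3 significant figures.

The source's internal resistance is just another series element carrying I; its dissipation is I²r.
I = ε / (r + R) = 13.5 / (3.95 + 6.16) = 1.335 A
P_int = I² r = (1.335)² × 3.95 = 7.043 W

7.04 W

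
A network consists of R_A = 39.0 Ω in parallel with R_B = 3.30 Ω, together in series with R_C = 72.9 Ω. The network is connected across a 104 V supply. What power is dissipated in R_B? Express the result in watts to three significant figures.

First find R_p for the parallel pair, then treat R_p + R_C as a series loop.
R_p = (39.0×3.30)/(39.0+3.30) = 3.043 Ω
R_total = R_p + 72.9 = 3.043 + 72.9 = 75.94 Ω
I = V / R_total = 104 / 75.94 = 1.369 A
Voltage across the parallel pair: V_p = I × R_p = 1.369 × 3.043 = 4.167 V
R_B sits across V_p; its power is V_p²/R.
P_R_B = (4.167)² / 3.30 = 5.261 W

5.26 W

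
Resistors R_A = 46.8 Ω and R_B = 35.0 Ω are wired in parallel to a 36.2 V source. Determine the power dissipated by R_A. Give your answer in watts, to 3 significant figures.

28.0 W

Parallel branches share the same voltage; P = V²/R gives the branch power in one step.
P_R_A = V² / R_A = (36.2)² / 46.8 Ω = 28.00 W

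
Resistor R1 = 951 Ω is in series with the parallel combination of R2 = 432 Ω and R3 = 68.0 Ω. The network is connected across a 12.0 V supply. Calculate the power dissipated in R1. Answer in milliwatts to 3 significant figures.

134 mW

First combine the parallel branches into one equivalent R_p, then R1 + R_p is a series pair.
R_p = (432×68.0)/(432+68.0) = 58.75 Ω
R_total = 951 + 58.75 = 1010 Ω
I = V / R_total = 12.0 / 1010 = 0.01188 A
R1 carries the full series current, so P = I²R.
P_R1 = (0.01188)² × 951 = 0.1343 W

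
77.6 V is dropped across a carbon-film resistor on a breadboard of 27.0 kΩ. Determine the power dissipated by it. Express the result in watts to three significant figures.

0.223 W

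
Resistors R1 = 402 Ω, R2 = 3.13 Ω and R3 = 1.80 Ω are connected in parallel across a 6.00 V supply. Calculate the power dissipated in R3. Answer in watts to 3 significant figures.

Each parallel branch sees the full supply voltage, so P = V²/R applies directly to the target branch.
P_R3 = V² / R3 = (6.00)² / 1.80 Ω = 20.00 W

20.0 W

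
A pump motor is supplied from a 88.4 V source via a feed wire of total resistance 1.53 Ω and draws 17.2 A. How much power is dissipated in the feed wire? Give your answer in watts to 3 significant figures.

Line loss is just I²R for the cable — we know both I and R_line directly.
The feed wire carries the full 17.2 A.
P_line = I² R_line = (17.20)² × 1.53 = 452.6 W

453 W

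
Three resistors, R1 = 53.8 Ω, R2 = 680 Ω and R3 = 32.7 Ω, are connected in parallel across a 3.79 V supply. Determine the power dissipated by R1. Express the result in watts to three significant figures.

Each parallel branch sees the full supply voltage, so P = V²/R applies directly to the target branch.
P_R1 = V² / R1 = (3.79)² / 53.8 Ω = 0.2670 W

0.267 W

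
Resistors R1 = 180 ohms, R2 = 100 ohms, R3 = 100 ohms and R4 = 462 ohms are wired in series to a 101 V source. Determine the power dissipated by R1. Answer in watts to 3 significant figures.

Every series element carries the same I. Get I from the total resistance, then P = I² × R1.
R_total = 180 + 100 + 100 + 462 = 842.0 Ω
I = V / R_total = 101 / 842.0 = 0.1200 A
P_R1 = I² × R1 = (0.1200)² × 180 = 2.590 W

2.59 W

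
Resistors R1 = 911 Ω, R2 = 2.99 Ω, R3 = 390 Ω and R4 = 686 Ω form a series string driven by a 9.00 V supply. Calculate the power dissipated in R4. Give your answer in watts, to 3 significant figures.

0.0140 W

Since the resistors are in series they all carry the loop current I = V/R_total; the power in any one is I²R.
R_total = 911 + 2.99 + 390 + 686 = 1990 Ω
I = V / R_total = 9.00 / 1990 = 0.004523 A
P_R4 = I² × R4 = (0.004523)² × 686 = 0.01403 W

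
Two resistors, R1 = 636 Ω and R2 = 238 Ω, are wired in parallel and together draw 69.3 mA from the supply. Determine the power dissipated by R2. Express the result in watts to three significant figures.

Only the total current is stated, so first find the parallel equivalent to get the voltage across the combination.
1/R_eq = 1/636 + 1/238 ⇒ R_eq = 173.2 Ω
V = I_total × R_eq = 0.06930 × 173.2 = 12.00 V
P_R2 = V² / R2 = (12.00)² / 238 = 0.6052 W

0.605 W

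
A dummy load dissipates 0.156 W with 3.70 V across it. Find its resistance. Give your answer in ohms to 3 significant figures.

Inverting the appropriate power form: R = V² / P.
R = (3.70)² / 0.156 = 87.76 Ω

87.8 Ω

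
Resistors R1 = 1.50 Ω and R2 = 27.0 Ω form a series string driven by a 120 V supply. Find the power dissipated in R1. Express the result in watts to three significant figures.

In a series string the same current flows through every resistor — find that current, then P = I²R for the one we want.
R_total = 1.50 + 27.0 = 28.50 Ω
I = V / R_total = 120 / 28.50 = 4.211 A
P_R1 = I² × R1 = (4.211)² × 1.50 = 26.59 W

26.6 W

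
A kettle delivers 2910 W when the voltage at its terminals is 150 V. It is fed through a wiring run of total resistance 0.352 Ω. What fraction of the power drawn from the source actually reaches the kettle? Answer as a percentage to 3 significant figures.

95.6 %

I = P / V = 2910 / 150 = 19.40 A through the wiring run.
P_line = I² R_line = (19.40)² × 0.352 = 132.5 W
P_source = P_load + P_line = 2910 + 132.5 = 3042 W
η = P_load / P_source = 2910 / 3042 = 0.9565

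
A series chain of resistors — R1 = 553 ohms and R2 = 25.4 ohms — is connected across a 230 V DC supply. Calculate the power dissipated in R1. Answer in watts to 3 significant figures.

87.4 W

Since the resistors are in series they all carry the loop current I = V/R_total; the power in any one is I²R.
R_total = 553 + 25.4 = 578.4 Ω
I = V / R_total = 230 / 578.4 = 0.3976 A
P_R1 = I² × R1 = (0.3976)² × 553 = 87.44 W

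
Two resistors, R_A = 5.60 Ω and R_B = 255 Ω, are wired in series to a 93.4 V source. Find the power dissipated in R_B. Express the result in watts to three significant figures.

The current is common to all series resistors; compute it, then apply P = I²R for the target.
R_total = 5.60 + 255 = 260.6 Ω
I = V / R_total = 93.4 / 260.6 = 0.3584 A
P_R_B = I² × R_B = (0.3584)² × 255 = 32.76 W

32.8 W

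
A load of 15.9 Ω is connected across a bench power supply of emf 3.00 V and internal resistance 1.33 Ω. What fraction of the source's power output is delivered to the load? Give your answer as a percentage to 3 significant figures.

η = P_load/(P_load+P_int) = I²R/(I²R+I²r) = R/(R+r) — the I² cancels for series elements.
η = R / (R + r) = 15.9 / (15.9 + 1.33) = 0.9228

92.3 %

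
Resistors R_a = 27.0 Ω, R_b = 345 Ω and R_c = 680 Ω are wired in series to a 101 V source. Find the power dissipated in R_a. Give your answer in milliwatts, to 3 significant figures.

249 mW

The current is common to all series resistors; compute it, then apply P = I²R for the target.
R_total = 27.0 + 345 + 680 = 1052 Ω
I = V / R_total = 101 / 1052 = 0.09601 A
P_R_a = I² × R_a = (0.09601)² × 27.0 = 0.2489 W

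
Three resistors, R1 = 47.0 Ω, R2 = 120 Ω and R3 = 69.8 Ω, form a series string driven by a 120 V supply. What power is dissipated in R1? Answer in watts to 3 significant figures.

Every series element carries the same I. Get I from the total resistance, then P = I² × R1.
R_total = 47.0 + 120 + 69.8 = 236.8 Ω
I = V / R_total = 120 / 236.8 = 0.5068 A
P_R1 = I² × R1 = (0.5068)² × 47.0 = 12.07 W

12.1 W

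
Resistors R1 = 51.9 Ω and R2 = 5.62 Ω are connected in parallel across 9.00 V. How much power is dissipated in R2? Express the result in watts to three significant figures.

14.4 W

The supply voltage appears across each parallel branch — just use P = V²/R2.
P_R2 = V² / R2 = (9.00)² / 5.62 Ω = 14.41 W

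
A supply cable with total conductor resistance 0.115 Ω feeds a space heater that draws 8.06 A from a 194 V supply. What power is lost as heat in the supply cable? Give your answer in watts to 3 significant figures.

The supply cable and load are in series, so the same current flows in both; the loss is I²R_line.
The supply cable carries the full 8.06 A.
P_line = I² R_line = (8.060)² × 0.115 = 7.471 W

7.47 W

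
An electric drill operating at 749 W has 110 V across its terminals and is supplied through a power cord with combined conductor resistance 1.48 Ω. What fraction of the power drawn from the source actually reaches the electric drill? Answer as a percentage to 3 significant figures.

I = P / V = 749 / 110 = 6.809 A through the power cord.
P_line = I² R_line = (6.809)² × 1.48 = 68.62 W
P_source = P_load + P_line = 749.0 + 68.62 = 817.6 W
η = P_load / P_source = 749.0 / 817.6 = 0.9161

91.6 %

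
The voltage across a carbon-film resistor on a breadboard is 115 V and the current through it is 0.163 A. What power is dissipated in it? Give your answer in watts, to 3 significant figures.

18.7 W

With V and I both given, power follows immediately from P = V I.
P = 115 V × 0.1630 A = 18.75 W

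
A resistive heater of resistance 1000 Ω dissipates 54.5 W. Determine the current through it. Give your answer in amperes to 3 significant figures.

0.233 A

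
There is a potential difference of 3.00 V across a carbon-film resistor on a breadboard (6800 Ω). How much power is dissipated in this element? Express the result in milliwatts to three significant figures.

V and R are stated; P = V²/R avoids computing the current.
P = (3.00 V)² / 6800 Ω = 0.001324 W

1.32 mW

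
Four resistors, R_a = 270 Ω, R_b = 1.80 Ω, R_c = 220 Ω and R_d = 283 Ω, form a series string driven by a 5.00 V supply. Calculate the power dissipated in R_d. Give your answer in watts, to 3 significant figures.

Series elements share the same current, so find I first, then use P = I²R.
R_total = 270 + 1.80 + 220 + 283 = 774.8 Ω
I = V / R_total = 5.00 / 774.8 = 0.006453 A
P_R_d = I² × R_d = (0.006453)² × 283 = 0.01179 W

0.0118 W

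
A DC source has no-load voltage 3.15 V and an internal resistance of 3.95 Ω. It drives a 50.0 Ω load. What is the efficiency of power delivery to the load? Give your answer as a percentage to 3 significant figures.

92.7 %

Both r and R carry the same current, so the power split is just the resistance split: η = R/(R+r).
η = R / (R + r) = 50.0 / (50.0 + 3.95) = 0.9268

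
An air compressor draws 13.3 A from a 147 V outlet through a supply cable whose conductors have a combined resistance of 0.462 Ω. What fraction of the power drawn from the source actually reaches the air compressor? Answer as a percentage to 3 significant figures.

The supply cable carries the full 13.3 A.
P_line = I² R_line = (13.30)² × 0.462 = 81.72 W
P_source = V I = 147 × 13.30 = 1955 W; P_load = 1873 W
η = P_load / P_source = 1873 / 1955 = 0.9582

95.8 %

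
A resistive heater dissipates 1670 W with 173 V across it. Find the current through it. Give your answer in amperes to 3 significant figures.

9.65 A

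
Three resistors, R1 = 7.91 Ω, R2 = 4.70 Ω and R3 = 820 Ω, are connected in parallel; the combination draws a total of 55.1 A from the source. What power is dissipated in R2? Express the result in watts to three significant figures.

We need the common branch voltage; get it from I_total × R_eq, then P = V²/R for the branch.
1/R_eq = 1/7.91 + 1/4.70 + 1/820 ⇒ R_eq = 2.938 Ω
V = I_total × R_eq = 55.10 × 2.938 = 161.9 V
P_R2 = V² / R2 = (161.9)² / 4.70 = 5575 W

5570 W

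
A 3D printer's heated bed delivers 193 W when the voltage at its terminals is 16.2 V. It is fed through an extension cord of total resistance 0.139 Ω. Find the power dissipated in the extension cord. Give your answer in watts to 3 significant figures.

Line loss is just I²R for the cable — we know both I and R_line directly.
I = P / V = 193 / 16.2 = 11.91 A through the extension cord.
P_line = I² R_line = (11.91)² × 0.139 = 19.73 W

19.7 W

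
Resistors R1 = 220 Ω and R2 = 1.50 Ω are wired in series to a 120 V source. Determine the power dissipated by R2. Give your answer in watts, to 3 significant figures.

Every series element carries the same I. Get I from the total resistance, then P = I² × R2.
R_total = 220 + 1.50 = 221.5 Ω
I = V / R_total = 120 / 221.5 = 0.5418 A
P_R2 = I² × R2 = (0.5418)² × 1.50 = 0.4403 W

0.440 W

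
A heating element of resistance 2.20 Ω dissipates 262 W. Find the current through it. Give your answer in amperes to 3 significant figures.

From P = V I = I²R = V²/R, with the two given quantities we get I = √(P / R).
I = √(262 / 2.20) = 10.91 A

10.9 A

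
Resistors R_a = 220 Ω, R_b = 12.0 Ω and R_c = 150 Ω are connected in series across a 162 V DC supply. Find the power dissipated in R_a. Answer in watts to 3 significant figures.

39.6 W

Series elements share the same current, so find I first, then use P = I²R.
R_total = 220 + 12.0 + 150 = 382.0 Ω
I = V / R_total = 162 / 382.0 = 0.4241 A
P_R_a = I² × R_a = (0.4241)² × 220 = 39.57 W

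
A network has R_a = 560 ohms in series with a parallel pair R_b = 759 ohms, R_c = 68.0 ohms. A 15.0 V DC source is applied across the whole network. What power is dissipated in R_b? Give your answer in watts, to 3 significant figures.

0.00298 W

Collapse R_b‖R_c to a single equivalent, reducing the network to two series elements.
R_p = (759×68.0)/(759+68.0) = 62.41 Ω
R_total = 560 + 62.41 = 622.4 Ω
I = V / R_total = 15.0 / 622.4 = 0.02410 A
Voltage across the parallel pair: V_p = I × R_p = 0.02410 × 62.41 = 1.504 V
R_b is across V_p, so use P = V²/R for that branch.
P_R_b = (1.504)² / 759 = 0.002980 W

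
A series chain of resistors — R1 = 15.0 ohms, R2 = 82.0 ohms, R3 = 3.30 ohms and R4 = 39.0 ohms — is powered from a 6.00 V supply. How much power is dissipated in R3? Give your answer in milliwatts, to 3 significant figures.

6.12 mW

Since the resistors are in series they all carry the loop current I = V/R_total; the power in any one is I²R.
R_total = 15.0 + 82.0 + 3.30 + 39.0 = 139.3 Ω
I = V / R_total = 6.00 / 139.3 = 0.04307 A
P_R3 = I² × R3 = (0.04307)² × 3.30 = 0.006122 W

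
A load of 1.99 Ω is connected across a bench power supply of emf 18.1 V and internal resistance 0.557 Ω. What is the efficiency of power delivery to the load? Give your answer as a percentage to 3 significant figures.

78.1 %

η = P_load/(P_load+P_int) = I²R/(I²R+I²r) = R/(R+r) — the I² cancels for series elements.
η = R / (R + r) = 1.99 / (1.99 + 0.557) = 0.7813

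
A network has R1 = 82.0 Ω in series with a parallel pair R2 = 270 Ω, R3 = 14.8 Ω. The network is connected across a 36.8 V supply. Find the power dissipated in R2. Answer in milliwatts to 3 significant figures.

107 mW

Collapse R2‖R3 to a single equivalent, reducing the network to two series elements.
R_p = (270×14.8)/(270+14.8) = 14.03 Ω
R_total = 82.0 + 14.03 = 96.03 Ω
I = V / R_total = 36.8 / 96.03 = 0.3832 A
Voltage across the parallel pair: V_p = I × R_p = 0.3832 × 14.03 = 5.377 V
R2 is across V_p, so use P = V²/R for that branch.
P_R2 = (5.377)² / 270 = 0.1071 W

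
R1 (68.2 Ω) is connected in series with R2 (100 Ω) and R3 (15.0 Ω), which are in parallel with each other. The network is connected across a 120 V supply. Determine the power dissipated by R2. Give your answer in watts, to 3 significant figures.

Replace R2 and R3 with their parallel equivalent so the circuit becomes R1 in series with R_p.
R_p = (100×15.0)/(100+15.0) = 13.04 Ω
R_total = 68.2 + 13.04 = 81.24 Ω
I = V / R_total = 120 / 81.24 = 1.477 A
Voltage across the parallel pair: V_p = I × R_p = 1.477 × 13.04 = 19.27 V
R2 sees V_p directly, so P = V_p² / R2.
P_R2 = (19.27)² / 100 = 3.712 W

3.71 W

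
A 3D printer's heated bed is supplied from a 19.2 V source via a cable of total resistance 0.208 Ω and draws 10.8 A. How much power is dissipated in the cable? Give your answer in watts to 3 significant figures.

Only the current and the line resistance are needed for the I²R loss.
The cable carries the full 10.8 A.
P_line = I² R_line = (10.80)² × 0.208 = 24.26 W

24.3 W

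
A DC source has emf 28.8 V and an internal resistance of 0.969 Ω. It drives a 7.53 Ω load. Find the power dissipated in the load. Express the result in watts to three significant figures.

86.5 W

Find the circuit current first, then P = I²R for the load (series elements share I).
I = ε / (r + R) = 28.8 / (0.969 + 7.53) = 3.389 A
P_load = I² R = (3.389)² × 7.53 = 86.47 W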